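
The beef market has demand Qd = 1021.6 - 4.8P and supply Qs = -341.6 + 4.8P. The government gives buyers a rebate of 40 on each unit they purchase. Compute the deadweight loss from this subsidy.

Deadweight loss = 1920

Pre-subsidy: 1021.6 - 4.8P = -341.6 + 4.8P gives P* = 142, Q* = 340.
With the rebate, buyers effectively pay Pb = Ps − 40, where Ps is the price sellers receive.
Demand in terms of Ps becomes Qd = 1021.6 − 4.8(Ps − 40) = 1213.6 - 4.8Ps. Setting this equal to supply: 1213.6 - 4.8Ps = -341.6 + 4.8Ps, so Ps = 162.
Buyers pay Pb = 162 − 40 = 122; Q' = -341.6 + 4.8·162 = 436.
The subsidy expands output by 436 − 340 = 96 past the efficient level; on those units the gap between marginal cost and willingness to pay runs from 0 up to 40.
DWL = ½ × 40 × 96 = 1920.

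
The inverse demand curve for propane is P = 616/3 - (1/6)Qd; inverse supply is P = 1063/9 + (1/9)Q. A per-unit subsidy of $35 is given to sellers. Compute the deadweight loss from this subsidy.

Deadweight loss = $2205

Pre-subsidy: 616/3 - (1/6)Q = 1063/9 + (1/9)Q gives Q* = 314 and P* = 153.
With the subsidy, sellers receive Ps = Pb + 35 for each unit, where Pb is the price buyers pay.
On the curves, Pb = 616/3 - (1/6)Q and Ps = 1063/9 + (1/9)Q; the wedge Ps − Pb = 35 gives 1063/9 + (1/9)Q − (616/3 - (1/6)Q) = 35, so Q' = 440.
Then Pb = 616/3 − (1/6)·440 = 132 and Ps = 1063/9 + (1/9)·440 = 167.
The subsidy expands output by 440 − 314 = 126 past the efficient level; on those units the gap between marginal cost and willingness to pay runs from 0 up to 35.
DWL = ½ × 35 × 126 = 2205.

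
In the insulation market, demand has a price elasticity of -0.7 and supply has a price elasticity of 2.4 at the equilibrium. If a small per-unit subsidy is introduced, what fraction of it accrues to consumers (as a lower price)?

Consumer share = 24/31

For a small subsidy around the equilibrium, the benefit split depends on the relative slopes, which at a point are proportional to the elasticities.
Buyer share = εs/(εs + |εd|) = 2.4/(2.4 + 0.7) = 24/31; seller share = |εd|/(εs + |εd|) = 7/31.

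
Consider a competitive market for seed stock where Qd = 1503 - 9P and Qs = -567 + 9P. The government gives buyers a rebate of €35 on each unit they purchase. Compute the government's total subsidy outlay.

Government cost = €21892.5

Pre-subsidy: 1503 - 9P = -567 + 9P gives P* = 115, Q* = 468.
With the rebate, buyers effectively pay Pb = Ps − 35, where Ps is the price sellers receive.
Demand in terms of Ps becomes Qd = 1503 − 9(Ps − 35) = 1818 - 9Ps. Setting this equal to supply: 1818 - 9Ps = -567 + 9Ps, so Ps = 132.5.
Buyers pay Pb = 132.5 − 35 = 97.5; Q' = -567 + 9·132.5 = 625.5.
Government outlay = subsidy × quantity = 35 × 625.5 = 21892.5.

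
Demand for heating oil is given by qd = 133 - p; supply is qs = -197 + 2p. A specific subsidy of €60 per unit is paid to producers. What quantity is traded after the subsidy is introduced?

q' = 63

Pre-subsidy: 133 - p = -197 + 2p gives p* = 110, q* = 23.
With the subsidy, sellers receive ps = pb + 60 for each unit, where pb is the price buyers pay.
Supply in terms of pb becomes qs = -197 + 2(pb + 60) = -77 + 2pb. Setting this equal to demand: 133 - pb = -77 + 2pb, so pb = 70.
Sellers receive ps = 70 + 60 = 130; q' = 133 − 1·70 = 63.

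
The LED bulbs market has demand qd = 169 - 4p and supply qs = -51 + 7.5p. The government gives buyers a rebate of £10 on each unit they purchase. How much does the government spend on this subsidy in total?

Pre-subsidy: 169 - 4p = -51 + 7.5p gives p* = 440/23, q* = 2127/23.
With the rebate, buyers effectively pay pb = ps − 10, where ps is the price sellers receive.
Demand in terms of ps becomes qd = 169 − 4(ps − 10) = 209 - 4ps. Setting this equal to supply: 209 - 4ps = -51 + 7.5ps, so ps = 520/23.
Buyers pay pb = 520/23 − 10 = 290/23; q' = -51 + 7.5·(520/23) = 2727/23.
Government outlay = subsidy × quantity = 10 × 2727/23 = 27270/23.

Government cost = 27270/23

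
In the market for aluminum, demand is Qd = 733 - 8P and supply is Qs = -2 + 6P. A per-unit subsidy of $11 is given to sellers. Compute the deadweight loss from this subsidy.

Pre-subsidy: 733 - 8P = -2 + 6P gives P* = 52.5, Q* = 313.
With the subsidy, sellers receive Ps = Pb + 11 for each unit, where Pb is the price buyers pay.
Supply in terms of Pb becomes Qs = -2 + 6(Pb + 11) = 64 + 6Pb. Setting this equal to demand: 733 - 8Pb = 64 + 6Pb, so Pb = 669/14.
Sellers receive Ps = 669/14 + 11 = 823/14; Q' = 733 − 8·(669/14) = 2455/7.
The subsidy expands output by 2455/7 − 313 = 264/7 past the efficient level; on those units the gap between marginal cost and willingness to pay runs from 0 up to 11.
DWL = ½ × 11 × 264/7 = 1452/7.

Deadweight loss = 1452/7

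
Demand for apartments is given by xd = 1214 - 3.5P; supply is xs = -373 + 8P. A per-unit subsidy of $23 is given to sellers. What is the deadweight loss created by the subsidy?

Deadweight loss = $644

Pre-subsidy: 1214 - 3.5P = -373 + 8P gives P* = 138, x* = 731.
With the subsidy, sellers receive Ps = Pb + 23 for each unit, where Pb is the price buyers pay.
Supply in terms of Pb becomes xs = -373 + 8(Pb + 23) = -189 + 8Pb. Setting this equal to demand: 1214 - 3.5Pb = -189 + 8Pb, so Pb = 122.
Sellers receive Ps = 122 + 23 = 145; x' = 1214 − 3.5·122 = 787.
The subsidy expands output by 787 − 731 = 56 past the efficient level; on those units the gap between marginal cost and willingness to pay runs from 0 up to 23.
DWL = ½ × 23 × 56 = 644.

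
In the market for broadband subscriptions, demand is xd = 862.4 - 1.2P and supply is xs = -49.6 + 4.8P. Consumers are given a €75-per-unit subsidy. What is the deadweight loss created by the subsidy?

Deadweight loss = €2700

Pre-subsidy: 862.4 - 1.2P = -49.6 + 4.8P gives P* = 152, x* = 680.
With the rebate, buyers effectively pay Pb = Ps − 75, where Ps is the price sellers receive.
Demand in terms of Ps becomes xd = 862.4 − 1.2(Ps − 75) = 952.4 - 1.2Ps. Setting this equal to supply: 952.4 - 1.2Ps = -49.6 + 4.8Ps, so Ps = 167.
Buyers pay Pb = 167 − 75 = 92; x' = -49.6 + 4.8·167 = 752.
The subsidy expands output by 752 − 680 = 72 past the efficient level; on those units the gap between marginal cost and willingness to pay runs from 0 up to 75.
DWL = ½ × 75 × 72 = 2700.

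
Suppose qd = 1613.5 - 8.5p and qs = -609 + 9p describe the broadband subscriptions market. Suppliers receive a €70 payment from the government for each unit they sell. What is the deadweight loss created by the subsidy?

Pre-subsidy: 1613.5 - 8.5p = -609 + 9p gives p* = 127, q* = 534.
With the subsidy, sellers receive ps = pb + 70 for each unit, where pb is the price buyers pay.
Supply in terms of pb becomes qs = -609 + 9(pb + 70) = 21 + 9pb. Setting this equal to demand: 1613.5 - 8.5pb = 21 + 9pb, so pb = 91.
Sellers receive ps = 91 + 70 = 161; q' = 1613.5 − 8.5·91 = 840.
The subsidy expands output by 840 − 534 = 306 past the efficient level; on those units the gap between marginal cost and willingness to pay runs from 0 up to 70.
DWL = ½ × 70 × 306 = 10710.

Deadweight loss = €10710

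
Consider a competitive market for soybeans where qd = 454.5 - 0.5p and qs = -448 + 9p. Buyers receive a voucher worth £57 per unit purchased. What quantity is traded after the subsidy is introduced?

q' = 434

Pre-subsidy: 454.5 - 0.5p = -448 + 9p gives p* = 95, q* = 407.
With the rebate, buyers effectively pay pb = ps − 57, where ps is the price sellers receive.
Demand in terms of ps becomes qd = 454.5 − 0.5(ps − 57) = 483 - 0.5ps. Setting this equal to supply: 483 - 0.5ps = -448 + 9ps, so ps = 98.
Buyers pay pb = 98 − 57 = 41; q' = -448 + 9·98 = 434.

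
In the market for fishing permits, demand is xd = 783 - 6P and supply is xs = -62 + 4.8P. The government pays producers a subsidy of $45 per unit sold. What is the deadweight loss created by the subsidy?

Pre-subsidy: 783 - 6P = -62 + 4.8P gives P* = 4225/54, x* = 2822/9.
With the subsidy, sellers receive Ps = Pb + 45 for each unit, where Pb is the price buyers pay.
Supply in terms of Pb becomes xs = -62 + 4.8(Pb + 45) = 154 + 4.8Pb. Setting this equal to demand: 783 - 6Pb = 154 + 4.8Pb, so Pb = 3145/54.
Sellers receive Ps = 3145/54 + 45 = 5575/54; x' = 783 − 6·(3145/54) = 3902/9.
The subsidy expands output by 3902/9 − 2822/9 = 120 past the efficient level; on those units the gap between marginal cost and willingness to pay runs from 0 up to 45.
DWL = ½ × 45 × 120 = 2700.

Deadweight loss = $2700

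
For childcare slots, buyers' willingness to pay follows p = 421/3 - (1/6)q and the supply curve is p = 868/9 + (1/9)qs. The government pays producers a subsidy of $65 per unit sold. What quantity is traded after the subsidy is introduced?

q' = 392

Pre-subsidy: 421/3 - (1/6)q = 868/9 + (1/9)q gives q* = 158 and p* = 114.
With the subsidy, sellers receive ps = pb + 65 for each unit, where pb is the price buyers pay.
On the curves, pb = 421/3 - (1/6)q and ps = 868/9 + (1/9)q; the wedge ps − pb = 65 gives 868/9 + (1/9)q − (421/3 - (1/6)q) = 65, so q' = 392.
Then pb = 421/3 − (1/6)·392 = 75 and ps = 868/9 + (1/9)·392 = 140.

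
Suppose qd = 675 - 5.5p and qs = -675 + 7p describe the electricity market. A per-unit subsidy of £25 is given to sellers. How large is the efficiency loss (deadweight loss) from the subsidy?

Pre-subsidy: 675 - 5.5p = -675 + 7p gives p* = 108, q* = 81.
With the subsidy, sellers receive ps = pb + 25 for each unit, where pb is the price buyers pay.
Supply in terms of pb becomes qs = -675 + 7(pb + 25) = -500 + 7pb. Setting this equal to demand: 675 - 5.5pb = -500 + 7pb, so pb = 94.
Sellers receive ps = 94 + 25 = 119; q' = 675 − 5.5·94 = 158.
The subsidy expands output by 158 − 81 = 77 past the efficient level; on those units the gap between marginal cost and willingness to pay runs from 0 up to 25.
DWL = ½ × 25 × 77 = 962.5.

Deadweight loss = £962.5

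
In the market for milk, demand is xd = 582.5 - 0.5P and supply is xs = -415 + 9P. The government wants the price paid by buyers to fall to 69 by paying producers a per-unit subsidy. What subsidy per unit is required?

At a buyer price of 69, quantity demanded is 582.5 − 0.5·69 = 548.
Sellers supply 548 only when they receive Ps with -415 + 9·Ps = 548, i.e. Ps = 107.
s = Ps − Pb = 107 − 69 = 38.

Required subsidy s = 38 per unit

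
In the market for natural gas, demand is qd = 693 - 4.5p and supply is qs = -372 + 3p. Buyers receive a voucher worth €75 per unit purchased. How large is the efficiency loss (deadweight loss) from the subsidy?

Deadweight loss = €5062.5

Pre-subsidy: 693 - 4.5p = -372 + 3p gives p* = 142, q* = 54.
With the rebate, buyers effectively pay pb = ps − 75, where ps is the price sellers receive.
Demand in terms of ps becomes qd = 693 − 4.5(ps − 75) = 1030.5 - 4.5ps. Setting this equal to supply: 1030.5 - 4.5ps = -372 + 3ps, so ps = 187.
Buyers pay pb = 187 − 75 = 112; q' = -372 + 3·187 = 189.
The subsidy expands output by 189 − 54 = 135 past the efficient level; on those units the gap between marginal cost and willingness to pay runs from 0 up to 75.
DWL = ½ × 75 × 135 = 5062.5.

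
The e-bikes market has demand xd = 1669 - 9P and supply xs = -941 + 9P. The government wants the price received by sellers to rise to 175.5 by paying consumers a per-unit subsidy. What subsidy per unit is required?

Required subsidy s = 61 per unit

At a seller price of 175.5, quantity supplied is -941 + 9·175.5 = 638.5.
Buyers absorb 638.5 only when they pay Pb with 1669 − 9·Pb = 638.5, i.e. Pb = 114.5.
s = Ps − Pb = 175.5 − 114.5 = 61.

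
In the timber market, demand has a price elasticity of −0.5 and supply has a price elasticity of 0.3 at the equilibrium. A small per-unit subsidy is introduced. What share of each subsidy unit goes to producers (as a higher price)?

For a small subsidy around the equilibrium, the benefit split depends on the relative slopes, which at a point are proportional to the elasticities.
Buyer share = εs/(εs + |εd|) = 0.3/(0.3 + 0.5) = 0.375; seller share = |εd|/(εs + |εd|) = 0.625.
So producers capture 0.625 of the subsidy.

Producer share = 0.625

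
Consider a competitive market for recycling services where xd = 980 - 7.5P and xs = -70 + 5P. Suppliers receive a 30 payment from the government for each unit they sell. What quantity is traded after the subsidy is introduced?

Pre-subsidy: 980 - 7.5P = -70 + 5P gives P* = 84, x* = 350.
With the subsidy, sellers receive Ps = Pb + 30 for each unit, where Pb is the price buyers pay.
Supply in terms of Pb becomes xs = -70 + 5(Pb + 30) = 80 + 5Pb. Setting this equal to demand: 980 - 7.5Pb = 80 + 5Pb, so Pb = 72.
Sellers receive Ps = 72 + 30 = 102; x' = 980 − 7.5·72 = 440.

x' = 440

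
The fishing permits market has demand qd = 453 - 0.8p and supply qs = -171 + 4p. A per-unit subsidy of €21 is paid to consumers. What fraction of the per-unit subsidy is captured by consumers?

Consumer share = 5/6

Pre-subsidy: 453 - 0.8p = -171 + 4p gives p* = 130, q* = 349.
With the rebate, buyers effectively pay pb = ps − 21, where ps is the price sellers receive.
Demand in terms of ps becomes qd = 453 − 0.8(ps − 21) = 469.8 - 0.8ps. Setting this equal to supply: 469.8 - 0.8ps = -171 + 4ps, so ps = 133.5.
Buyers pay pb = 133.5 − 21 = 112.5; q' = -171 + 4·133.5 = 363.
Buyers' price falls by p* − pb = 130 − 112.5 = 17.5; sellers' price rises by ps − p* = 133.5 − 130 = 3.5.
So consumers capture 17.5/21 = 5/6 of each unit of subsidy.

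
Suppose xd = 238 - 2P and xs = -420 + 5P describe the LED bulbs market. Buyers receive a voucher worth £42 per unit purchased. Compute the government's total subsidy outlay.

Pre-subsidy: 238 - 2P = -420 + 5P gives P* = 94, x* = 50.
With the rebate, buyers effectively pay Pb = Ps − 42, where Ps is the price sellers receive.
Demand in terms of Ps becomes xd = 238 − 2(Ps − 42) = 322 - 2Ps. Setting this equal to supply: 322 - 2Ps = -420 + 5Ps, so Ps = 106.
Buyers pay Pb = 106 − 42 = 64; x' = -420 + 5·106 = 110.
Government outlay = subsidy × quantity = 42 × 110 = 4620.

Government cost = £4620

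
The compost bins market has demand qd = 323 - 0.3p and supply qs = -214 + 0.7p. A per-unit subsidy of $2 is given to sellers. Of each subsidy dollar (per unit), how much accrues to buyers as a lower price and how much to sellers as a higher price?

Buyers gain $1.4 per unit; sellers gain $0.6 per unit

Pre-subsidy: 323 - 0.3p = -214 + 0.7p gives p* = 537, q* = 161.9.
With the subsidy, sellers receive ps = pb + 2 for each unit, where pb is the price buyers pay.
Supply in terms of pb becomes qs = -214 + 0.7(pb + 2) = -212.6 + 0.7pb. Setting this equal to demand: 323 - 0.3pb = -212.6 + 0.7pb, so pb = 535.6.
Sellers receive ps = 535.6 + 2 = 537.6; q' = 323 − 0.3·535.6 = 162.32.
Buyers' price falls by p* − pb = 537 − 535.6 = 1.4; sellers' price rises by ps − p* = 537.6 − 537 = 0.6.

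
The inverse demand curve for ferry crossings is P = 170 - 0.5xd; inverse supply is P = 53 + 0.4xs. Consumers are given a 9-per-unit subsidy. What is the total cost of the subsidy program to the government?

Pre-subsidy: 170 - 0.5x = 53 + 0.4x gives x* = 130 and P* = 105.
With the rebate, buyers effectively pay Pb = Ps − 9, where Ps is the price sellers receive.
On the curves, Pb = 170 - 0.5x and Ps = 53 + 0.4x; the wedge Ps − Pb = 9 gives 53 + 0.4x − (170 - 0.5x) = 9, so x' = 140.
Then Pb = 170 − 0.5·140 = 100 and Ps = 53 + 0.4·140 = 109.
Government outlay = subsidy × quantity = 9 × 140 = 1260.

Government cost = 1260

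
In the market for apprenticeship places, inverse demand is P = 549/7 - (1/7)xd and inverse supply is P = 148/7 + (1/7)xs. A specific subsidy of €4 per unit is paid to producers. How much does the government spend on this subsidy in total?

Government cost = €858

Pre-subsidy: 549/7 - (1/7)x = 148/7 + (1/7)x gives x* = 200.5 and P* = 697/14.
With the subsidy, sellers receive Ps = Pb + 4 for each unit, where Pb is the price buyers pay.
On the curves, Pb = 549/7 - (1/7)x and Ps = 148/7 + (1/7)x; the wedge Ps − Pb = 4 gives 148/7 + (1/7)x − (549/7 - (1/7)x) = 4, so x' = 214.5.
Then Pb = 549/7 − (1/7)·214.5 = 669/14 and Ps = 148/7 + (1/7)·214.5 = 725/14.
Government outlay = subsidy × quantity = 4 × 214.5 = 858.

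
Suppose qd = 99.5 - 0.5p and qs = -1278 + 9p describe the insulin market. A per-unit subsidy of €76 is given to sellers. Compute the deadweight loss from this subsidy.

Pre-subsidy: 99.5 - 0.5p = -1278 + 9p gives p* = 145, q* = 27.
With the subsidy, sellers receive ps = pb + 76 for each unit, where pb is the price buyers pay.
Supply in terms of pb becomes qs = -1278 + 9(pb + 76) = -594 + 9pb. Setting this equal to demand: 99.5 - 0.5pb = -594 + 9pb, so pb = 73.
Sellers receive ps = 73 + 76 = 149; q' = 99.5 − 0.5·73 = 63.
The subsidy expands output by 63 − 27 = 36 past the efficient level; on those units the gap between marginal cost and willingness to pay runs from 0 up to 76.
DWL = ½ × 76 × 36 = 1368.

Deadweight loss = €1368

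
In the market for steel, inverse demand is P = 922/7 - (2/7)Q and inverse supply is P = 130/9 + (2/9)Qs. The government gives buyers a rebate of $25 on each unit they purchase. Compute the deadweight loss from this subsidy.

Pre-subsidy: 922/7 - (2/7)Q = 130/9 + (2/9)Q gives Q* = 230.875 and P* = 65.75.
With the rebate, buyers effectively pay Pb = Ps − 25, where Ps is the price sellers receive.
On the curves, Pb = 922/7 - (2/7)Q and Ps = 130/9 + (2/9)Q; the wedge Ps − Pb = 25 gives 130/9 + (2/9)Q − (922/7 - (2/7)Q) = 25, so Q' = 280.09375.
Then Pb = 922/7 − (2/7)·280.09375 = 51.6875 and Ps = 130/9 + (2/9)·280.09375 = 76.6875.
The subsidy expands output by 280.09375 − 230.875 = 49.21875 past the efficient level; on those units the gap between marginal cost and willingness to pay runs from 0 up to 25.
DWL = ½ × 25 × 49.21875 = 615.234375.

Deadweight loss = $615.234375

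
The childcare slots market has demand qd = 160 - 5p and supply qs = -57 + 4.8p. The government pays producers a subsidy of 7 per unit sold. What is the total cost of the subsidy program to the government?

Government cost = 465

Pre-subsidy: 160 - 5p = -57 + 4.8p gives p* = 155/7, q* = 345/7.
With the subsidy, sellers receive ps = pb + 7 for each unit, where pb is the price buyers pay.
Supply in terms of pb becomes qs = -57 + 4.8(pb + 7) = -23.4 + 4.8pb. Setting this equal to demand: 160 - 5pb = -23.4 + 4.8pb, so pb = 131/7.
Sellers receive ps = 131/7 + 7 = 180/7; q' = 160 − 5·(131/7) = 465/7.
Government outlay = subsidy × quantity = 7 × 465/7 = 465.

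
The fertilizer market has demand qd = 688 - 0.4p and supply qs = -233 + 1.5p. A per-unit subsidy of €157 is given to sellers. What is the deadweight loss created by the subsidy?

Deadweight loss = 73947/19

Pre-subsidy: 688 - 0.4p = -233 + 1.5p gives p* = 9210/19, q* = 9388/19.
With the subsidy, sellers receive ps = pb + 157 for each unit, where pb is the price buyers pay.
Supply in terms of pb becomes qs = -233 + 1.5(pb + 157) = 2.5 + 1.5pb. Setting this equal to demand: 688 - 0.4pb = 2.5 + 1.5pb, so pb = 6855/19.
Sellers receive ps = 6855/19 + 157 = 9838/19; q' = 688 − 0.4·(6855/19) = 10330/19.
The subsidy expands output by 10330/19 − 9388/19 = 942/19 past the efficient level; on those units the gap between marginal cost and willingness to pay runs from 0 up to 157.
DWL = ½ × 157 × 942/19 = 73947/19.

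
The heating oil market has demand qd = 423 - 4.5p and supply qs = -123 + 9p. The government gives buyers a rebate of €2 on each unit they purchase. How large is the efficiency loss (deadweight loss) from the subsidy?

Pre-subsidy: 423 - 4.5p = -123 + 9p gives p* = 364/9, q* = 241.
With the rebate, buyers effectively pay pb = ps − 2, where ps is the price sellers receive.
Demand in terms of ps becomes qd = 423 − 4.5(ps − 2) = 432 - 4.5ps. Setting this equal to supply: 432 - 4.5ps = -123 + 9ps, so ps = 370/9.
Buyers pay pb = 370/9 − 2 = 352/9; q' = -123 + 9·(370/9) = 247.
The subsidy expands output by 247 − 241 = 6 past the efficient level; on those units the gap between marginal cost and willingness to pay runs from 0 up to 2.
DWL = ½ × 2 × 6 = 6.

Deadweight loss = €6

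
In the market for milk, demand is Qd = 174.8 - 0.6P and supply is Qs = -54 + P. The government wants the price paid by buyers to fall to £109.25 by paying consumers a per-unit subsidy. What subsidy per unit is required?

Required subsidy s = £54 per unit

At a buyer price of 109.25, quantity demanded is 174.8 − 0.6·109.25 = 109.25.
Sellers supply 109.25 only when they receive Ps with -54 + 1·Ps = 109.25, i.e. Ps = 163.25.
s = Ps − Pb = 163.25 − 109.25 = 54.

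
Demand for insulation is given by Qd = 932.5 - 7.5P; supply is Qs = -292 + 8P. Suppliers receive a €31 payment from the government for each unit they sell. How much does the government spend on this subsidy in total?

Pre-subsidy: 932.5 - 7.5P = -292 + 8P gives P* = 79, Q* = 340.
With the subsidy, sellers receive Ps = Pb + 31 for each unit, where Pb is the price buyers pay.
Supply in terms of Pb becomes Qs = -292 + 8(Pb + 31) = -44 + 8Pb. Setting this equal to demand: 932.5 - 7.5Pb = -44 + 8Pb, so Pb = 63.
Sellers receive Ps = 63 + 31 = 94; Q' = 932.5 − 7.5·63 = 460.
Government outlay = subsidy × quantity = 31 × 460 = 14260.

Government cost = €14260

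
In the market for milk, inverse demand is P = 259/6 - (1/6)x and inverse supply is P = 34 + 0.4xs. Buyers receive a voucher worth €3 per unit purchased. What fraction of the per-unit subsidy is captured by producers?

Pre-subsidy: 259/6 - (1/6)x = 34 + 0.4x gives x* = 275/17 and P* = 688/17.
With the rebate, buyers effectively pay Pb = Ps − 3, where Ps is the price sellers receive.
On the curves, Pb = 259/6 - (1/6)x and Ps = 34 + 0.4x; the wedge Ps − Pb = 3 gives 34 + 0.4x − (259/6 - (1/6)x) = 3, so x' = 365/17.
Then Pb = 259/6 − (1/6)·(365/17) = 673/17 and Ps = 34 + 0.4·(365/17) = 724/17.
Buyers' price falls by P* − Pb = 688/17 − 673/17 = 15/17; sellers' price rises by Ps − P* = 724/17 − 688/17 = 36/17.
So producers capture (36/17)/3 = 12/17 of each unit of subsidy.

Producer share = 12/17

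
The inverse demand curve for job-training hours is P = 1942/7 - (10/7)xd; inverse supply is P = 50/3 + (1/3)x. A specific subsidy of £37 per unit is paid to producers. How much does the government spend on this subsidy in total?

Pre-subsidy: 1942/7 - (10/7)x = 50/3 + (1/3)x gives x* = 148 and P* = 66.
With the subsidy, sellers receive Ps = Pb + 37 for each unit, where Pb is the price buyers pay.
On the curves, Pb = 1942/7 - (10/7)x and Ps = 50/3 + (1/3)x; the wedge Ps − Pb = 37 gives 50/3 + (1/3)x − (1942/7 - (10/7)x) = 37, so x' = 169.
Then Pb = 1942/7 − (10/7)·169 = 36 and Ps = 50/3 + (1/3)·169 = 73.
Government outlay = subsidy × quantity = 37 × 169 = 6253.

Government cost = £6253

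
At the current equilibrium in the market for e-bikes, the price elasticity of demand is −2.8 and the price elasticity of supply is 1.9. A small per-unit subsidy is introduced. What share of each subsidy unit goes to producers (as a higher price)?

For a small subsidy around the equilibrium, the benefit split depends on the relative slopes, which at a point are proportional to the elasticities.
Buyer share = εs/(εs + |εd|) = 1.9/(1.9 + 2.8) = 19/47; seller share = |εd|/(εs + |εd|) = 28/47.
So producers capture 28/47 of the subsidy.

Producer share = 28/47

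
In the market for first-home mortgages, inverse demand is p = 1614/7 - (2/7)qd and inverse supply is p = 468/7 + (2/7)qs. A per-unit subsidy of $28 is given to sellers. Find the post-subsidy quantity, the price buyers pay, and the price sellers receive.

q' = 335.5; buyers pay 943/7; sellers receive 1139/7

Pre-subsidy: 1614/7 - (2/7)q = 468/7 + (2/7)q gives q* = 286.5 and p* = 1041/7.
With the subsidy, sellers receive ps = pb + 28 for each unit, where pb is the price buyers pay.
On the curves, pb = 1614/7 - (2/7)q and ps = 468/7 + (2/7)q; the wedge ps − pb = 28 gives 468/7 + (2/7)q − (1614/7 - (2/7)q) = 28, so q' = 335.5.
Then pb = 1614/7 − (2/7)·335.5 = 943/7 and ps = 468/7 + (2/7)·335.5 = 1139/7.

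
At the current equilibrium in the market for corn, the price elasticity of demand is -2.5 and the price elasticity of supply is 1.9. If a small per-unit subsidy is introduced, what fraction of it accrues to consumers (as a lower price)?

For a small subsidy around the equilibrium, the benefit split depends on the relative slopes, which at a point are proportional to the elasticities.
Buyer share = εs/(εs + |εd|) = 1.9/(1.9 + 2.5) = 19/44; seller share = |εd|/(εs + |εd|) = 25/44.

Consumer share = 19/44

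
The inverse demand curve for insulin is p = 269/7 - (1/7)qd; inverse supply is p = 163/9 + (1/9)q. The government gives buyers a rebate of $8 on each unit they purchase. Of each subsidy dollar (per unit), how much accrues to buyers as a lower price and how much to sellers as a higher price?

Pre-subsidy: 269/7 - (1/7)q = 163/9 + (1/9)q gives q* = 80 and p* = 27.
With the rebate, buyers effectively pay pb = ps − 8, where ps is the price sellers receive.
On the curves, pb = 269/7 - (1/7)q and ps = 163/9 + (1/9)q; the wedge ps − pb = 8 gives 163/9 + (1/9)q − (269/7 - (1/7)q) = 8, so q' = 111.5.
Then pb = 269/7 − (1/7)·111.5 = 22.5 and ps = 163/9 + (1/9)·111.5 = 30.5.
Buyers' price falls by p* − pb = 27 − 22.5 = 4.5; sellers' price rises by ps − p* = 30.5 − 27 = 3.5.

Buyers gain $4.5 per unit; sellers gain $3.5 per unit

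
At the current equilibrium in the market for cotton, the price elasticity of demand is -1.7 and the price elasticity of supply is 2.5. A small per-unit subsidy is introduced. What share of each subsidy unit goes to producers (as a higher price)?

Producer share = 17/42

For a small subsidy around the equilibrium, the benefit split depends on the relative slopes, which at a point are proportional to the elasticities.
Buyer share = εs/(εs + |εd|) = 2.5/(2.5 + 1.7) = 25/42; seller share = |εd|/(εs + |εd|) = 17/42.
So producers capture 17/42 of the subsidy.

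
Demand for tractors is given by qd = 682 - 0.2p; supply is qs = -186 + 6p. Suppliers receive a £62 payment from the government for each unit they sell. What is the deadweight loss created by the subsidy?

Pre-subsidy: 682 - 0.2p = -186 + 6p gives p* = 140, q* = 654.
With the subsidy, sellers receive ps = pb + 62 for each unit, where pb is the price buyers pay.
Supply in terms of pb becomes qs = -186 + 6(pb + 62) = 186 + 6pb. Setting this equal to demand: 682 - 0.2pb = 186 + 6pb, so pb = 80.
Sellers receive ps = 80 + 62 = 142; q' = 682 − 0.2·80 = 666.
The subsidy expands output by 666 − 654 = 12 past the efficient level; on those units the gap between marginal cost and willingness to pay runs from 0 up to 62.
DWL = ½ × 62 × 12 = 372.

Deadweight loss = £372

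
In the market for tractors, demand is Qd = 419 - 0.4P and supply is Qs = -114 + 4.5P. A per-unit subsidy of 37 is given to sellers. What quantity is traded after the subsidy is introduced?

Q' = 19065/49

Pre-subsidy: 419 - 0.4P = -114 + 4.5P gives P* = 5330/49, Q* = 18399/49.
With the subsidy, sellers receive Ps = Pb + 37 for each unit, where Pb is the price buyers pay.
Supply in terms of Pb becomes Qs = -114 + 4.5(Pb + 37) = 52.5 + 4.5Pb. Setting this equal to demand: 419 - 0.4Pb = 52.5 + 4.5Pb, so Pb = 3665/49.
Sellers receive Ps = 3665/49 + 37 = 5478/49; Q' = 419 − 0.4·(3665/49) = 19065/49.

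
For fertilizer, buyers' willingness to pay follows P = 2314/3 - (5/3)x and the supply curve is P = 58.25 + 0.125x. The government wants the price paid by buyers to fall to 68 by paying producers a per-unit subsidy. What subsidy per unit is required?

Required subsidy s = 43 per unit

At a buyer price of 68, quantity demanded is 462.8 − 0.6·68 = 422.
Sellers supply 422 only when they receive Ps = 58.25 + 0.125·422 = 111.
s = Ps − Pb = 111 − 68 = 43.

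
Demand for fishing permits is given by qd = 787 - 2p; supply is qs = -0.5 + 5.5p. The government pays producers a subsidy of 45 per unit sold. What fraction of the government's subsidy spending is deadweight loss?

Pre-subsidy: 787 - 2p = -0.5 + 5.5p gives p* = 105, q* = 577.
With the subsidy, sellers receive ps = pb + 45 for each unit, where pb is the price buyers pay.
Supply in terms of pb becomes qs = -0.5 + 5.5(pb + 45) = 247 + 5.5pb. Setting this equal to demand: 787 - 2pb = 247 + 5.5pb, so pb = 72.
Sellers receive ps = 72 + 45 = 117; q' = 787 − 2·72 = 643.
ΔCS = ½(577 + 643)(105 − 72) = 20130; ΔPS = ½(577 + 643)(117 − 105) = 7320.
Government spending = 45 × 643 = 28935.
DWL = ½ × 45 × (643 − 577) = 1485; fraction = 1485 / 28935 = 33/643.

DWL / government spending = 33/643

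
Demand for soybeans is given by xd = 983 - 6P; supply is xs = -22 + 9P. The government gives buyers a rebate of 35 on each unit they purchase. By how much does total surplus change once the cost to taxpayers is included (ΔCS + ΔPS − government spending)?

Net change in total surplus = -2205

Pre-subsidy: 983 - 6P = -22 + 9P gives P* = 67, x* = 581.
With the rebate, buyers effectively pay Pb = Ps − 35, where Ps is the price sellers receive.
Demand in terms of Ps becomes xd = 983 − 6(Ps − 35) = 1193 - 6Ps. Setting this equal to supply: 1193 - 6Ps = -22 + 9Ps, so Ps = 81.
Buyers pay Pb = 81 − 35 = 46; x' = -22 + 9·81 = 707.
ΔCS = ½(581 + 707)(67 − 46) = 13524; ΔPS = ½(581 + 707)(81 − 67) = 9016.
Government spending = 35 × 707 = 24745.
Net change = 13524 + 9016 − 24745 = -2205. The loss equals the DWL triangle ½·35·126.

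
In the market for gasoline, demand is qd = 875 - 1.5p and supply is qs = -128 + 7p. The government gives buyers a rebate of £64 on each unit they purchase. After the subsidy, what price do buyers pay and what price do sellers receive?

Pre-subsidy: 875 - 1.5p = -128 + 7p gives p* = 118, q* = 698.
With the rebate, buyers effectively pay pb = ps − 64, where ps is the price sellers receive.
Demand in terms of ps becomes qd = 875 − 1.5(ps − 64) = 971 - 1.5ps. Setting this equal to supply: 971 - 1.5ps = -128 + 7ps, so ps = 2198/17.
Buyers pay pb = 2198/17 − 64 = 1110/17; q' = -128 + 7·(2198/17) = 13210/17.

Buyers pay 1110/17; sellers receive 2198/17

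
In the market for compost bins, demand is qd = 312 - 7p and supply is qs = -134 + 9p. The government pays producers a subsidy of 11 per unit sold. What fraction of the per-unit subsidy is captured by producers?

Pre-subsidy: 312 - 7p = -134 + 9p gives p* = 27.875, q* = 116.875.
With the subsidy, sellers receive ps = pb + 11 for each unit, where pb is the price buyers pay.
Supply in terms of pb becomes qs = -134 + 9(pb + 11) = -35 + 9pb. Setting this equal to demand: 312 - 7pb = -35 + 9pb, so pb = 21.6875.
Sellers receive ps = 21.6875 + 11 = 32.6875; q' = 312 − 7·21.6875 = 160.1875.
Buyers' price falls by p* − pb = 27.875 − 21.6875 = 6.1875; sellers' price rises by ps − p* = 32.6875 − 27.875 = 4.8125.
So producers capture 4.8125/11 = 0.4375 of each unit of subsidy.

Producer share = 0.4375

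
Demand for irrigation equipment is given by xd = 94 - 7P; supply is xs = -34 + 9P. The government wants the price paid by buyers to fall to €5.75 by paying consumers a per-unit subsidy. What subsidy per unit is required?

Required subsidy s = €4 per unit

At a buyer price of 5.75, quantity demanded is 94 − 7·5.75 = 53.75.
Sellers supply 53.75 only when they receive Ps with -34 + 9·Ps = 53.75, i.e. Ps = 9.75.
s = Ps − Pb = 9.75 − 5.75 = 4.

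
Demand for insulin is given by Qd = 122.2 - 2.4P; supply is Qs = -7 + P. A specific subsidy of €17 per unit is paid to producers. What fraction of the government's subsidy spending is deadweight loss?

DWL / government spending = 6/43

Pre-subsidy: 122.2 - 2.4P = -7 + P gives P* = 38, Q* = 31.
With the subsidy, sellers receive Ps = Pb + 17 for each unit, where Pb is the price buyers pay.
Supply in terms of Pb becomes Qs = -7 + 1(Pb + 17) = 10 + Pb. Setting this equal to demand: 122.2 - 2.4Pb = 10 + Pb, so Pb = 33.
Sellers receive Ps = 33 + 17 = 50; Q' = 122.2 − 2.4·33 = 43.
ΔCS = ½(31 + 43)(38 − 33) = 185; ΔPS = ½(31 + 43)(50 − 38) = 444.
Government spending = 17 × 43 = 731.
DWL = ½ × 17 × (43 − 31) = 102; fraction = 102 / 731 = 6/43.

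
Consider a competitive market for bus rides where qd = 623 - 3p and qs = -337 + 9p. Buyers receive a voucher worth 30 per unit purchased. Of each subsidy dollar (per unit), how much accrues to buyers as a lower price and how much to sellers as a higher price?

Buyers gain 22.5 per unit; sellers gain 7.5 per unit

Pre-subsidy: 623 - 3p = -337 + 9p gives p* = 80, q* = 383.
With the rebate, buyers effectively pay pb = ps − 30, where ps is the price sellers receive.
Demand in terms of ps becomes qd = 623 − 3(ps − 30) = 713 - 3ps. Setting this equal to supply: 713 - 3ps = -337 + 9ps, so ps = 87.5.
Buyers pay pb = 87.5 − 30 = 57.5; q' = -337 + 9·87.5 = 450.5.
Buyers' price falls by p* − pb = 80 − 57.5 = 22.5; sellers' price rises by ps − p* = 87.5 − 80 = 7.5.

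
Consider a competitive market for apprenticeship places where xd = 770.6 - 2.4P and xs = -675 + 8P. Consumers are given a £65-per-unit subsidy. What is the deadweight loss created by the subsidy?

Pre-subsidy: 770.6 - 2.4P = -675 + 8P gives P* = 139, x* = 437.
With the rebate, buyers effectively pay Pb = Ps − 65, where Ps is the price sellers receive.
Demand in terms of Ps becomes xd = 770.6 − 2.4(Ps − 65) = 926.6 - 2.4Ps. Setting this equal to supply: 926.6 - 2.4Ps = -675 + 8Ps, so Ps = 154.
Buyers pay Pb = 154 − 65 = 89; x' = -675 + 8·154 = 557.
The subsidy expands output by 557 − 437 = 120 past the efficient level; on those units the gap between marginal cost and willingness to pay runs from 0 up to 65.
DWL = ½ × 65 × 120 = 3900.

Deadweight loss = £3900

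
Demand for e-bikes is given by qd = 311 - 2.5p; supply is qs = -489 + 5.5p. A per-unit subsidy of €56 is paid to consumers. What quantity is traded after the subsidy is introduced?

Pre-subsidy: 311 - 2.5p = -489 + 5.5p gives p* = 100, q* = 61.
With the rebate, buyers effectively pay pb = ps − 56, where ps is the price sellers receive.
Demand in terms of ps becomes qd = 311 − 2.5(ps − 56) = 451 - 2.5ps. Setting this equal to supply: 451 - 2.5ps = -489 + 5.5ps, so ps = 117.5.
Buyers pay pb = 117.5 − 56 = 61.5; q' = -489 + 5.5·117.5 = 157.25.

q' = 157.25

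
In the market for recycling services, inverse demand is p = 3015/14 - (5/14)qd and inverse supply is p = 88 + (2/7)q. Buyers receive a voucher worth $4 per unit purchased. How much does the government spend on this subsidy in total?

Government cost = 2452/3

Pre-subsidy: 3015/14 - (5/14)q = 88 + (2/7)q gives q* = 1783/9 and p* = 9110/63.
With the rebate, buyers effectively pay pb = ps − 4, where ps is the price sellers receive.
On the curves, pb = 3015/14 - (5/14)q and ps = 88 + (2/7)q; the wedge ps − pb = 4 gives 88 + (2/7)q − (3015/14 - (5/14)q) = 4, so q' = 613/3.
Then pb = 3015/14 − (5/14)·(613/3) = 2990/21 and ps = 88 + (2/7)·(613/3) = 3074/21.
Government outlay = subsidy × quantity = 4 × 613/3 = 2452/3.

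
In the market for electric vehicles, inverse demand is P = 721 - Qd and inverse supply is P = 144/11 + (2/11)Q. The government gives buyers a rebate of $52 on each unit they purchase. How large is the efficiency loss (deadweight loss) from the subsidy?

Deadweight loss = $1144

Pre-subsidy: 721 - Q = 144/11 + (2/11)Q gives Q* = 599 and P* = 122.
With the rebate, buyers effectively pay Pb = Ps − 52, where Ps is the price sellers receive.
On the curves, Pb = 721 - Q and Ps = 144/11 + (2/11)Q; the wedge Ps − Pb = 52 gives 144/11 + (2/11)Q − (721 - Q) = 52, so Q' = 643.
Then Pb = 721 − 1·643 = 78 and Ps = 144/11 + (2/11)·643 = 130.
The subsidy expands output by 643 − 599 = 44 past the efficient level; on those units the gap between marginal cost and willingness to pay runs from 0 up to 52.
DWL = ½ × 52 × 44 = 1144.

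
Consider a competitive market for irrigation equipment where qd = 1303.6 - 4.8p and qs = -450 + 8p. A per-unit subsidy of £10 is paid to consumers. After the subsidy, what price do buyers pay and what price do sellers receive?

Buyers pay £130.75; sellers receive £140.75

Pre-subsidy: 1303.6 - 4.8p = -450 + 8p gives p* = 137, q* = 646.
With the rebate, buyers effectively pay pb = ps − 10, where ps is the price sellers receive.
Demand in terms of ps becomes qd = 1303.6 − 4.8(ps − 10) = 1351.6 - 4.8ps. Setting this equal to supply: 1351.6 - 4.8ps = -450 + 8ps, so ps = 140.75.
Buyers pay pb = 140.75 − 10 = 130.75; q' = -450 + 8·140.75 = 676.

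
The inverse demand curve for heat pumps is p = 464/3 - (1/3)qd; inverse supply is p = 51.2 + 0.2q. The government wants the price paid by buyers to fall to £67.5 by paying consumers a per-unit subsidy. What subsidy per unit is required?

Required subsidy s = £36 per unit

At a buyer price of 67.5, quantity demanded is 464 − 3·67.5 = 261.5.
Sellers supply 261.5 only when they receive ps = 51.2 + 0.2·261.5 = 103.5.
s = ps − pb = 103.5 − 67.5 = 36.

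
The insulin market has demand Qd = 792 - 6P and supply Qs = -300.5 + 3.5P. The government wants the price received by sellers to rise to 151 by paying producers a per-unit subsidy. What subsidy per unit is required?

Required subsidy s = 57 per unit

At a seller price of 151, quantity supplied is -300.5 + 3.5·151 = 228.
Buyers absorb 228 only when they pay Pb with 792 − 6·Pb = 228, i.e. Pb = 94.
s = Ps − Pb = 151 − 94 = 57.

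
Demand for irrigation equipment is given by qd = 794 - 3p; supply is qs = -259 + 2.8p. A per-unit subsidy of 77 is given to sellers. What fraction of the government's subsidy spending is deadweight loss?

DWL / government spending = 231/1495

Pre-subsidy: 794 - 3p = -259 + 2.8p gives p* = 5265/29, q* = 7231/29.
With the subsidy, sellers receive ps = pb + 77 for each unit, where pb is the price buyers pay.
Supply in terms of pb becomes qs = -259 + 2.8(pb + 77) = -43.4 + 2.8pb. Setting this equal to demand: 794 - 3pb = -43.4 + 2.8pb, so pb = 4187/29.
Sellers receive ps = 4187/29 + 77 = 6420/29; q' = 794 − 3·(4187/29) = 10465/29.
ΔCS = ½(7231/29 + 10465/29)(5265/29 − 4187/29) = 9538144/841; ΔPS = ½(7231/29 + 10465/29)(6420/29 − 5265/29) = 10219440/841.
Government spending = 77 × 10465/29 = 805805/29.
DWL = ½ × 77 × (10465/29 − 7231/29) = 124509/29; fraction = (124509/29) / (805805/29) = 231/1495.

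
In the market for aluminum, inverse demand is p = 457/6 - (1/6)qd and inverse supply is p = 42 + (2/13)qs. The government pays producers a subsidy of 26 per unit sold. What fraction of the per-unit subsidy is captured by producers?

Pre-subsidy: 457/6 - (1/6)q = 42 + (2/13)q gives q* = 106.6 and p* = 58.4.
With the subsidy, sellers receive ps = pb + 26 for each unit, where pb is the price buyers pay.
On the curves, pb = 457/6 - (1/6)q and ps = 42 + (2/13)q; the wedge ps − pb = 26 gives 42 + (2/13)q − (457/6 - (1/6)q) = 26, so q' = 187.72.
Then pb = 457/6 − (1/6)·187.72 = 44.88 and ps = 42 + (2/13)·187.72 = 70.88.
Buyers' price falls by p* − pb = 58.4 − 44.88 = 13.52; sellers' price rises by ps − p* = 70.88 − 58.4 = 12.48.
So producers capture 12.48/26 = 0.48 of each unit of subsidy.

Producer share = 0.48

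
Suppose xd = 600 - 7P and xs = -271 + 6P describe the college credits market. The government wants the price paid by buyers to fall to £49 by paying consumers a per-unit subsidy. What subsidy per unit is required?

At a buyer price of 49, quantity demanded is 600 − 7·49 = 257.
Sellers supply 257 only when they receive Ps with -271 + 6·Ps = 257, i.e. Ps = 88.
s = Ps − Pb = 88 − 49 = 39.

Required subsidy s = £39 per unit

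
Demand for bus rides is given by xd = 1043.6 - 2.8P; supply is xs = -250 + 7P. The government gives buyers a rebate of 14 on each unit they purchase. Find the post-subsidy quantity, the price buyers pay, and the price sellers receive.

x' = 702; buyers pay 122; sellers receive 136

Pre-subsidy: 1043.6 - 2.8P = -250 + 7P gives P* = 132, x* = 674.
With the rebate, buyers effectively pay Pb = Ps − 14, where Ps is the price sellers receive.
Demand in terms of Ps becomes xd = 1043.6 − 2.8(Ps − 14) = 1082.8 - 2.8Ps. Setting this equal to supply: 1082.8 - 2.8Ps = -250 + 7Ps, so Ps = 136.
Buyers pay Pb = 136 − 14 = 122; x' = -250 + 7·136 = 702.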